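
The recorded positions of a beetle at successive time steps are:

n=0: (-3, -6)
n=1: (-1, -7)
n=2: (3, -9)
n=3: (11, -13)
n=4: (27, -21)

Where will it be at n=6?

(123, -69)

The jumps are (+2, -1), (+4, -2), (+8, -4), (+16, -8) — a geometric progression with ratio 2.
step 5: (27, -21) + (+32, -16) → (59, -37)
step 6: (59, -37) + (+64, -32) → (123, -69)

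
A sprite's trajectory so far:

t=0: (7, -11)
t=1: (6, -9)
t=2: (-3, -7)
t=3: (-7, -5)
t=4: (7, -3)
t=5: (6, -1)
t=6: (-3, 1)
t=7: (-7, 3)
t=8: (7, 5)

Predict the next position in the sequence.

(6, 7)

First: cycles through 7, 6, -3, -7 every 4 steps. Step 9 lands at position 1 of the cycle → 6.
Second: linear, +2 per step → 7 at step 9.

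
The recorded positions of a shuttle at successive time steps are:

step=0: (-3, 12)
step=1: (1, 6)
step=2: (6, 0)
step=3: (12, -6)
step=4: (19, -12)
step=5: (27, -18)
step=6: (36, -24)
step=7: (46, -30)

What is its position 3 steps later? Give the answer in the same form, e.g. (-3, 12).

Taking differences between consecutive positions: (+4, -6), (+5, -6), (+6, -6), (+7, -6), (+8, -6), (+9, -6), (+10, -6). These grow by (+1, +0) each step.
step 8: (46, -30) + (+11, -6) → (57, -36)
step 9: (57, -36) + (+12, -6) → (69, -42)
step 10: (69, -42) + (+13, -6) → (82, -48)

(82, -48)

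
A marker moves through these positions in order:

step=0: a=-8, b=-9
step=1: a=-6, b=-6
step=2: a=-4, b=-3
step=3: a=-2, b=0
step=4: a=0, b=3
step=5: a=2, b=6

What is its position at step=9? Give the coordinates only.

Each step adds (+2, +3) to the position.
step 6: a=2, b=6 + (+2, +3) → a=4, b=9
step 7: a=4, b=9 + (+2, +3) → a=6, b=12
step 8: a=6, b=12 + (+2, +3) → a=8, b=15
step 9: a=8, b=15 + (+2, +3) → a=10, b=18

a=10, b=18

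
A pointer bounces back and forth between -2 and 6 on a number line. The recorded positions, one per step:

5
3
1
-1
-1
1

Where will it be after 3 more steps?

5

The value travels 2 per step and bounces off the walls at -2 and 6.
  step 6: 1 → 3
  step 7: 3 → 5
  step 8: 5 → 5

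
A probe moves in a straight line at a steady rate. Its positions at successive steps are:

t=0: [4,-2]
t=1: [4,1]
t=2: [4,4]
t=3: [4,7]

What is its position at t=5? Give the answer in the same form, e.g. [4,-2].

[4,13]

Constant displacement of [+0,+3] per step.
step 4: [4,7] + [+0,+3] → [4,10]
step 5: [4,10] + [+0,+3] → [4,13]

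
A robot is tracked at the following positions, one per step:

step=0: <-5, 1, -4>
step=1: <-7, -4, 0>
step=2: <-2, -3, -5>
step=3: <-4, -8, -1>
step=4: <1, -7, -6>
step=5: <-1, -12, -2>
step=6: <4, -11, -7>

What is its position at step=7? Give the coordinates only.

Step-to-step displacements: <-2, -5, +4>, <+5, +1, -5>, <-2, -5, +4>, <+5, +1, -5>, <-2, -5, +4>, <+5, +1, -5> — a repeating cycle of length 2.
step 7: apply <-2, -5, +4> → <2, -16, -3>

<2, -16, -3>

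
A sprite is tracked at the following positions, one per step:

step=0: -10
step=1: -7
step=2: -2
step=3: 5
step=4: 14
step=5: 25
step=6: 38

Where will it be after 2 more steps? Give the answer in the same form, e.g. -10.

70

Successive displacements: +3, +5, +7, +9, +11, +13 — each changes by +2.
step 7: 38 + 15 → 53
step 8: 53 + 17 → 70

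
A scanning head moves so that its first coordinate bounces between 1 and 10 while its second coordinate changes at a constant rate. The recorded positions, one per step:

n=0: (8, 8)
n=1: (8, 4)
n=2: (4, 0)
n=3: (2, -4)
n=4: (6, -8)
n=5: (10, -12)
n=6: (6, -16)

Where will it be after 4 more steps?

(8, -32)

The first coordinate travels 4 per step and bounces off the walls at 1 and 10.
  step 7: 6 → 2
  step 8: 2 → 4
  step 9: 4 → 8
  step 10: 8 → 8
The second coordinate changes by -4 each step: at step 10 it is -32.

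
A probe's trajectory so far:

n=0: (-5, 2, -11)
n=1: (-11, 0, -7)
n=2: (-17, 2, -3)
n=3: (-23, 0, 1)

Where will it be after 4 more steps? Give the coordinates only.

(-47, 0, 17)

The first coordinate changes by -6 each step, so at step 7 it is -5 + 7·(-6) = -47.
The second coordinate repeats the cycle [2, 0] with period 2; step 7 mod 2 = 1, giving 0.
The third coordinate changes by +4 each step, so at step 7 it is -11 + 7·(4) = 17.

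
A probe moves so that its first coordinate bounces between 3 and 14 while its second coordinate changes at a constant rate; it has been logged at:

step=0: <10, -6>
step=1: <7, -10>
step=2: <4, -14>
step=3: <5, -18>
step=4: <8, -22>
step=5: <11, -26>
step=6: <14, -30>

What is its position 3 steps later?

<5, -42>

The first coordinate reflects between 3 and 14, moving 3 per step.
  step 7: 14 → 11
  step 8: 11 → 8
  step 9: 8 → 5
The second coordinate changes by -4 each step: at step 9 it is -42.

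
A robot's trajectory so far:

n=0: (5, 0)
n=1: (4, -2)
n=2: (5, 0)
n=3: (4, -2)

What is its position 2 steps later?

(4, -2)

Consecutive displacements (-1, -2), (+1, +2), (-1, -2) scale by a factor of -1 each step.
step 4: (4, -2) + (+1, +2) → (5, 0)
step 5: (5, 0) + (-1, -2) → (4, -2)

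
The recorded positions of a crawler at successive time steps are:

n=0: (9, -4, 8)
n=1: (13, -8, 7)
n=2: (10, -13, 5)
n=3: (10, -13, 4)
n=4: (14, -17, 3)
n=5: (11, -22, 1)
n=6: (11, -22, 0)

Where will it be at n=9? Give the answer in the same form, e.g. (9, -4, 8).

(12, -31, -4)

Differencing gives (+4, -4, -1), (-3, -5, -2), (+0, +0, -1), (+4, -4, -1), (-3, -5, -2), (+0, +0, -1). This is the pattern (+4, -4, -1), (-3, -5, -2), (+0, +0, -1) repeated.
step 7: apply (+4, -4, -1) → (15, -26, -1)
step 8: apply (-3, -5, -2) → (12, -31, -3)
step 9: apply (+0, +0, -1) → (12, -31, -4)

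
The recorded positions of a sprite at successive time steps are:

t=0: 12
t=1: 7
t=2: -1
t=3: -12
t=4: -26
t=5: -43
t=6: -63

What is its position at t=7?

-86

First differences are -5, -8, -11, -14, -17, -20; their common second difference is -3 (constant acceleration).
step 7: -63 − 23 → -86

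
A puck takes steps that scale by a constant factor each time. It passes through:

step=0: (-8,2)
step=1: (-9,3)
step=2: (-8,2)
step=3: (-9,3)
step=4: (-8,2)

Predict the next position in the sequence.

The jumps are (-1,+1), (+1,-1), (-1,+1), (+1,-1) — a geometric progression with ratio -1.
step 5: (-8,2) + (-1,+1) → (-9,3)

(-9,3)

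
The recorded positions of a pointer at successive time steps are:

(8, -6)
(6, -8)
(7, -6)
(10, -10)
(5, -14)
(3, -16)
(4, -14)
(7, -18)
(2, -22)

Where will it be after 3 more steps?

Differencing gives (-2, -2), (+1, +2), (+3, -4), (-5, -4), (-2, -2), (+1, +2), (+3, -4), (-5, -4). This is the pattern (-2, -2), (+1, +2), (+3, -4), (-5, -4) repeated.
step 9: apply (-2, -2) → (0, -24)
step 10: apply (+1, +2) → (1, -22)
step 11: apply (+3, -4) → (4, -26)

(4, -26)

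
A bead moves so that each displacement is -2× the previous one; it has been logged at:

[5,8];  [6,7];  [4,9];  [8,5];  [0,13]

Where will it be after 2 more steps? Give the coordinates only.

The jumps are [+1,-1], [-2,+2], [+4,-4], [-8,+8] — a geometric progression with ratio -2.
step 5: [0,13] + [+16,-16] → [16,-3]
step 6: [16,-3] + [-32,+32] → [-16,29]

[-16,29]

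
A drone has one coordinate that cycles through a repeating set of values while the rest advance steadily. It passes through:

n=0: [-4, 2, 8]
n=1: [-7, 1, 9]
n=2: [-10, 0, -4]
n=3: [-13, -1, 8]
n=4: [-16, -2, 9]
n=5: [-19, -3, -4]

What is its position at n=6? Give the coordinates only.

First: linear, -3 per step → -22 at step 6.
Second: linear, -1 per step → -4 at step 6.
Third: cycles through 8, 9, -4 every 3 steps. Step 6 lands at position 0 of the cycle → 8.

[-22, -4, 8]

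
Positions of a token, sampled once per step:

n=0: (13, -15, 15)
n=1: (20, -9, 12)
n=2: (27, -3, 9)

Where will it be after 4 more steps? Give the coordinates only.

(55, 21, -3)

Each step adds (+7, +6, -3) to the position.
step 3: (27, -3, 9) + (+7, +6, -3) → (34, 3, 6)
step 4: (34, 3, 6) + (+7, +6, -3) → (41, 9, 3)
step 5: (41, 9, 3) + (+7, +6, -3) → (48, 15, 0)
step 6: (48, 15, 0) + (+7, +6, -3) → (55, 21, -3)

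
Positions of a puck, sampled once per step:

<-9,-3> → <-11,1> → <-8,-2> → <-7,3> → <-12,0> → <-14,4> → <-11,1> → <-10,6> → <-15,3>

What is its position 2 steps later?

The moves between consecutive positions are <-2,+4>, <+3,-3>, <+1,+5>, <-5,-3>, <-2,+4>, <+3,-3>, <+1,+5>, <-5,-3>; they repeat the 4-cycle [<-2,+4>, <+3,-3>, <+1,+5>, <-5,-3>].
step 9: apply <-2,+4> → <-17,7>
step 10: apply <+3,-3> → <-14,4>

<-14,4>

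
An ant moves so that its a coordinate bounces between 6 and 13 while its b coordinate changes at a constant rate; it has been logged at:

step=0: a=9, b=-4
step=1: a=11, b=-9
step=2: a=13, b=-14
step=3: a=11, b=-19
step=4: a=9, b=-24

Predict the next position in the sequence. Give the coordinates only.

The a coordinate reflects between 6 and 13, moving 2 per step.
  step 5: 9 → 7
The b coordinate changes by -5 each step: at step 5 it is -29.

a=7, b=-29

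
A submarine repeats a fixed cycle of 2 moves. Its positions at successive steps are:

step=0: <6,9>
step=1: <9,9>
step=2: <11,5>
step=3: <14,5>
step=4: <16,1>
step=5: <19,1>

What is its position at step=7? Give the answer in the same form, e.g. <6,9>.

The moves between consecutive positions are <+3,+0>, <+2,-4>, <+3,+0>, <+2,-4>, <+3,+0>; they repeat the 2-cycle [<+3,+0>, <+2,-4>].
step 6: apply <+2,-4> → <21,-3>
step 7: apply <+3,+0> → <24,-3>

<24,-3>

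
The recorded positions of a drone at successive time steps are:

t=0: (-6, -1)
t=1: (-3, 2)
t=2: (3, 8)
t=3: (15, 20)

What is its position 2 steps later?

Consecutive displacements (+3, +3), (+6, +6), (+12, +12) scale by a factor of 2 each step.
step 4: (15, 20) + (+24, +24) → (39, 44)
step 5: (39, 44) + (+48, +48) → (87, 92)

(87, 92)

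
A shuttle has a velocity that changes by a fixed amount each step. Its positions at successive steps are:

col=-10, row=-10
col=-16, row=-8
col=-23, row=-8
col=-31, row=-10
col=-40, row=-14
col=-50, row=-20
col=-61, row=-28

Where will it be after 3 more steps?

col=-100, row=-64

Successive displacements: (-6, +2), (-7, +0), (-8, -2), (-9, -4), (-10, -6), (-11, -8) — each changes by (-1, -2).
step 7: col=-61, row=-28 + (-12, -10) → col=-73, row=-38
step 8: col=-73, row=-38 + (-13, -12) → col=-86, row=-50
step 9: col=-86, row=-50 + (-14, -14) → col=-100, row=-64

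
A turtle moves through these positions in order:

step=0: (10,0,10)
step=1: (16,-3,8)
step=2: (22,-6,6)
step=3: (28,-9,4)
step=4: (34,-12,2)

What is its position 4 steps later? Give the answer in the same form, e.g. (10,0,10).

The position changes by (+6,-3,-2) every step.
step 5: (34,-12,2) + (+6,-3,-2) → (40,-15,0)
step 6: (40,-15,0) + (+6,-3,-2) → (46,-18,-2)
step 7: (46,-18,-2) + (+6,-3,-2) → (52,-21,-4)
step 8: (52,-21,-4) + (+6,-3,-2) → (58,-24,-6)

(58,-24,-6)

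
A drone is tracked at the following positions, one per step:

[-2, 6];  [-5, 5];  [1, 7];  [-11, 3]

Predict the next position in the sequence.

[13, 11]

The jumps are [-3, -1], [+6, +2], [-12, -4] — a geometric progression with ratio -2.
step 4: [-11, 3] + [+24, +8] → [13, 11]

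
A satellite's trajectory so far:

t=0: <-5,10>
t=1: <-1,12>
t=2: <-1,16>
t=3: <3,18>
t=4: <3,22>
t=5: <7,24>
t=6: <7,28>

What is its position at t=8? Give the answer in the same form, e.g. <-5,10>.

Differencing gives <+4,+2>, <+0,+4>, <+4,+2>, <+0,+4>, <+4,+2>, <+0,+4>. This is the pattern <+4,+2>, <+0,+4> repeated.
step 7: apply <+4,+2> → <11,30>
step 8: apply <+0,+4> → <11,34>

<11,34>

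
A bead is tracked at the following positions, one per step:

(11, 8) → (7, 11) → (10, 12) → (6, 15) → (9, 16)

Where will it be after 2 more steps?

(8, 20)

Differencing gives (-4, +3), (+3, +1), (-4, +3), (+3, +1). This is the pattern (-4, +3), (+3, +1) repeated.
step 5: apply (-4, +3) → (5, 19)
step 6: apply (+3, +1) → (8, 20)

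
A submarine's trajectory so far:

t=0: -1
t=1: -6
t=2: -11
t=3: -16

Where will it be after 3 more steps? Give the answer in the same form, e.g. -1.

Constant displacement of -5 per step.
step 4: -16 − 5 → -21
step 5: -21 − 5 → -26
step 6: -26 − 5 → -31

-31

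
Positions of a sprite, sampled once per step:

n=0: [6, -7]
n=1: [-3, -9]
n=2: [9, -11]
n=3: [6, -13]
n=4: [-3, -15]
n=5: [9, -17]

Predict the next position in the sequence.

[6, -19]

First: cycles through 6, -3, 9 every 3 steps. Step 6 lands at position 0 of the cycle → 6.
Second: linear, -2 per step → -19 at step 6.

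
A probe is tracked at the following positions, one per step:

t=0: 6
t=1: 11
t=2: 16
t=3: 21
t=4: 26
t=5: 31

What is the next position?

36

The position changes by +5 every step.
step 6: 31 + 5 → 36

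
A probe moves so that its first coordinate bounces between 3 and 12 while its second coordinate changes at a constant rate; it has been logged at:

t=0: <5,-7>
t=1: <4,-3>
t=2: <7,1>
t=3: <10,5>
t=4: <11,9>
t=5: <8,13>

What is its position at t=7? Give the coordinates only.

<4,21>

The first coordinate travels 3 per step and bounces off the walls at 3 and 12.
  step 6: 8 → 5
  step 7: 5 → 4
The second coordinate changes by +4 each step: at step 7 it is 21.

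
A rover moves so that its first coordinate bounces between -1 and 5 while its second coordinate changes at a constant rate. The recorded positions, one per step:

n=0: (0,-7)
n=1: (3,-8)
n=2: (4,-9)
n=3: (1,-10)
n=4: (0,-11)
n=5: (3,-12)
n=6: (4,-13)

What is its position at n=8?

(0,-15)

The first coordinate reflects between -1 and 5, moving 3 per step.
  step 7: 4 → 1
  step 8: 1 → 0
The second coordinate changes by -1 each step: at step 8 it is -15.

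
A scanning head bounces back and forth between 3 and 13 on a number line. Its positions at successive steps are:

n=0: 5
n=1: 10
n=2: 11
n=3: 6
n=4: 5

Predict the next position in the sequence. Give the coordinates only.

10

The value travels 5 per step and bounces off the walls at 3 and 13.
  step 5: 5 → 10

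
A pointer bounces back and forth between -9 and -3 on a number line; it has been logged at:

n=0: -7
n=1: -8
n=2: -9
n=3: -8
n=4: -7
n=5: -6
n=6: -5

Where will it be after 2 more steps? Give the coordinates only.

The value reflects between -9 and -3, moving 1 per step.
  step 7: -5 → -4
  step 8: -4 → -3

-3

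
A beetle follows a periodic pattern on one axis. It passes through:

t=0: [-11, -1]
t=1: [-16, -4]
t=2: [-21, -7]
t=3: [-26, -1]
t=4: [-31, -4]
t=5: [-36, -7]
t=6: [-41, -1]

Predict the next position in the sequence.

First: linear, -5 per step → -46 at step 7.
Second: cycles through -1, -4, -7 every 3 steps. Step 7 lands at position 1 of the cycle → -4.

[-46, -4]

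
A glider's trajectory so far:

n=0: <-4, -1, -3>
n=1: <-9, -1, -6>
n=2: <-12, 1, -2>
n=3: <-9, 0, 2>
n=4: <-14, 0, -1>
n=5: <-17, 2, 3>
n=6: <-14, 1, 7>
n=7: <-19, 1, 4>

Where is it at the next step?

Differencing gives <-5, +0, -3>, <-3, +2, +4>, <+3, -1, +4>, <-5, +0, -3>, <-3, +2, +4>, <+3, -1, +4>, <-5, +0, -3>. This is the pattern <-5, +0, -3>, <-3, +2, +4>, <+3, -1, +4> repeated.
step 8: apply <-3, +2, +4> → <-22, 3, 8>

<-22, 3, 8>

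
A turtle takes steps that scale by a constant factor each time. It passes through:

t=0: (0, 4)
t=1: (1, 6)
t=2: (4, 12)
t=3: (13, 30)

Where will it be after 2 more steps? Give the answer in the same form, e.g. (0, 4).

(121, 246)

Step-to-step displacements: (+1, +2), (+3, +6), (+9, +18); each is 3× the previous.
step 4: (13, 30) + (+27, +54) → (40, 84)
step 5: (40, 84) + (+81, +162) → (121, 246)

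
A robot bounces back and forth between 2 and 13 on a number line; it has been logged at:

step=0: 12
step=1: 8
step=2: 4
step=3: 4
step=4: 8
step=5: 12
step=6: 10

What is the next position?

6

The value reflects between 2 and 13, moving 4 per step.
  step 7: 10 → 6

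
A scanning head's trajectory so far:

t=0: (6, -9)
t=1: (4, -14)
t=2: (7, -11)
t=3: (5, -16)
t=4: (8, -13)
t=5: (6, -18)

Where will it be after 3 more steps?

Step-to-step displacements: (-2, -5), (+3, +3), (-2, -5), (+3, +3), (-2, -5) — a repeating cycle of length 2.
step 6: apply (+3, +3) → (9, -15)
step 7: apply (-2, -5) → (7, -20)
step 8: apply (+3, +3) → (10, -17)

(10, -17)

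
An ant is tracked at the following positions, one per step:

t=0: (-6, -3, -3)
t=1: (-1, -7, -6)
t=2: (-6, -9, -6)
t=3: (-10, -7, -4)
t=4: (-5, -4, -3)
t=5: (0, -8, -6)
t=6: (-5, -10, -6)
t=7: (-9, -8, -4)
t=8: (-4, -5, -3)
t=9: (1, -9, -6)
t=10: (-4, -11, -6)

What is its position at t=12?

The moves between consecutive positions are (+5, -4, -3), (-5, -2, +0), (-4, +2, +2), (+5, +3, +1), (+5, -4, -3), (-5, -2, +0), (-4, +2, +2), (+5, +3, +1), (+5, -4, -3), (-5, -2, +0); they repeat the 4-cycle [(+5, -4, -3), (-5, -2, +0), (-4, +2, +2), (+5, +3, +1)].
step 11: apply (-4, +2, +2) → (-8, -9, -4)
step 12: apply (+5, +3, +1) → (-3, -6, -3)

(-3, -6, -3)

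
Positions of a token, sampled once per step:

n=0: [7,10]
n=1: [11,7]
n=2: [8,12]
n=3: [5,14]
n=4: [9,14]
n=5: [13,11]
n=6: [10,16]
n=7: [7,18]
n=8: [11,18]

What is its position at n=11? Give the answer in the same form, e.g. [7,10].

Differencing gives [+4,-3], [-3,+5], [-3,+2], [+4,+0], [+4,-3], [-3,+5], [-3,+2], [+4,+0]. This is the pattern [+4,-3], [-3,+5], [-3,+2], [+4,+0] repeated.
step 9: apply [+4,-3] → [15,15]
step 10: apply [-3,+5] → [12,20]
step 11: apply [-3,+2] → [9,22]

[9,22]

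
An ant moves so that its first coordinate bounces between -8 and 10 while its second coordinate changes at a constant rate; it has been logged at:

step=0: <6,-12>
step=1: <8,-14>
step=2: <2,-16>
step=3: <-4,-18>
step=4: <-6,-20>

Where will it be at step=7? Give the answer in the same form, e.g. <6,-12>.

The first coordinate travels 6 per step and bounces off the walls at -8 and 10.
  step 5: -6 → 0
  step 6: 0 → 6
  step 7: 6 → 8
The second coordinate changes by -2 each step: at step 7 it is -26.

<8,-26>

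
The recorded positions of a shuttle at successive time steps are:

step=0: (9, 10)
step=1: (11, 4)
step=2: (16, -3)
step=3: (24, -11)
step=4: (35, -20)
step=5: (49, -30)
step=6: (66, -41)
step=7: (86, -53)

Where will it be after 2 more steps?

(135, -80)

Successive displacements: (+2, -6), (+5, -7), (+8, -8), (+11, -9), (+14, -10), (+17, -11), (+20, -12) — each changes by (+3, -1).
step 8: (86, -53) + (+23, -13) → (109, -66)
step 9: (109, -66) + (+26, -14) → (135, -80)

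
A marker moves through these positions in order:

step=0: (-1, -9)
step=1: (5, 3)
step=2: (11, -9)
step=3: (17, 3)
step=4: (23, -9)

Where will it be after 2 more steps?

First: linear, +6 per step → 35 at step 6.
Second: cycles through -9, 3 every 2 steps. Step 6 lands at position 0 of the cycle → -9.

(35, -9)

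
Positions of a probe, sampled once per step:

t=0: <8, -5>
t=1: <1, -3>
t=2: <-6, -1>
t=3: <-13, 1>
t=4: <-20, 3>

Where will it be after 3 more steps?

<-41, 9>

Constant displacement of <-7, +2> per step.
step 5: <-20, 3> + <-7, +2> → <-27, 5>
step 6: <-27, 5> + <-7, +2> → <-34, 7>
step 7: <-34, 7> + <-7, +2> → <-41, 9>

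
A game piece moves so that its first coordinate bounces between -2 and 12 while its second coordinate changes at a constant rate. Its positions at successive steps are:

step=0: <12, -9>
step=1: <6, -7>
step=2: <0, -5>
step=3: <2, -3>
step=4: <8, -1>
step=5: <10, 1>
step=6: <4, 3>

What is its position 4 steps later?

<8, 11>

The first coordinate travels 6 per step and bounces off the walls at -2 and 12.
  step 7: 4 → -2
  step 8: -2 → 4
  step 9: 4 → 10
  step 10: 10 → 8
The second coordinate changes by +2 each step: at step 10 it is 11.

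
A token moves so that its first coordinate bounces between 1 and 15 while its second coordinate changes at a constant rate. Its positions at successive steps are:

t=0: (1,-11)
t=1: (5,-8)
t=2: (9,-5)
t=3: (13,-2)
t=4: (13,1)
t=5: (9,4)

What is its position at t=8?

(5,13)

The first coordinate reflects between 1 and 15, moving 4 per step.
  step 6: 9 → 5
  step 7: 5 → 1
  step 8: 1 → 5
The second coordinate changes by +3 each step: at step 8 it is 13.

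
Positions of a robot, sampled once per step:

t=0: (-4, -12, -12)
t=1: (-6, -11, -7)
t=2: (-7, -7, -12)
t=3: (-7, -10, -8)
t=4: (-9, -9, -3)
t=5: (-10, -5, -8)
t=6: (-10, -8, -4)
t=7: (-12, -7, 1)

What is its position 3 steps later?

(-15, -5, 5)

Differencing gives (-2, +1, +5), (-1, +4, -5), (+0, -3, +4), (-2, +1, +5), (-1, +4, -5), (+0, -3, +4), (-2, +1, +5). This is the pattern (-2, +1, +5), (-1, +4, -5), (+0, -3, +4) repeated.
step 8: apply (-1, +4, -5) → (-13, -3, -4)
step 9: apply (+0, -3, +4) → (-13, -6, 0)
step 10: apply (-2, +1, +5) → (-15, -5, 5)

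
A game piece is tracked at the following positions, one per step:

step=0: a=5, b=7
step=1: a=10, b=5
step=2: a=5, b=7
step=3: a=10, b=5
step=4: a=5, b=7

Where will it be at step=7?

Step-to-step displacements: (+5,-2), (-5,+2), (+5,-2), (-5,+2) — a repeating cycle of length 2.
step 5: apply (+5,-2) → a=10, b=5
step 6: apply (-5,+2) → a=5, b=7
step 7: apply (+5,-2) → a=10, b=5

a=10, b=5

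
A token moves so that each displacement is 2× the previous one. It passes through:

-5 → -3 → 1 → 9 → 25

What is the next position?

Consecutive displacements +2, +4, +8, +16 scale by a factor of 2 each step.
step 5: 25 + 32 → 57

57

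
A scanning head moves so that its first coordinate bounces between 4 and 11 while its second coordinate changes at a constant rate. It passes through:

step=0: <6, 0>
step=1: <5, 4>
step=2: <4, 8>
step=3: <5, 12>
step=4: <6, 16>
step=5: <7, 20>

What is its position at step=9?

<11, 36>

The first coordinate travels 1 per step and bounces off the walls at 4 and 11.
  step 6: 7 → 8
  step 7: 8 → 9
  step 8: 9 → 10
  step 9: 10 → 11
The second coordinate changes by +4 each step: at step 9 it is 36.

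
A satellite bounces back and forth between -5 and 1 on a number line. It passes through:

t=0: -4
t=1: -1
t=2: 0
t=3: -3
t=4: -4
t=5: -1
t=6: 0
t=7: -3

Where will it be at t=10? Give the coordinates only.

The value reflects between -5 and 1, moving 3 per step.
  step 8: -3 → -4
  step 9: -4 → -1
  step 10: -1 → 0

0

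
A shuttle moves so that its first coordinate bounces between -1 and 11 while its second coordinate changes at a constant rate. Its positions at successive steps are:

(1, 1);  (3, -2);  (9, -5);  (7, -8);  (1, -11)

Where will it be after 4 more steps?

(1, -23)

The first coordinate travels 6 per step and bounces off the walls at -1 and 11.
  step 5: 1 → 3
  step 6: 3 → 9
  step 7: 9 → 7
  step 8: 7 → 1
The second coordinate changes by -3 each step: at step 8 it is -23.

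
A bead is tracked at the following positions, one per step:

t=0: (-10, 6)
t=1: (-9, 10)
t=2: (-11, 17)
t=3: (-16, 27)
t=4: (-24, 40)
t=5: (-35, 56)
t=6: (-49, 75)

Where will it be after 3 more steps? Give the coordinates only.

First differences are (+1, +4), (-2, +7), (-5, +10), (-8, +13), (-11, +16), (-14, +19); their common second difference is (-3, +3) (constant acceleration).
step 7: (-49, 75) + (-17, +22) → (-66, 97)
step 8: (-66, 97) + (-20, +25) → (-86, 122)
step 9: (-86, 122) + (-23, +28) → (-109, 150)

(-109, 150)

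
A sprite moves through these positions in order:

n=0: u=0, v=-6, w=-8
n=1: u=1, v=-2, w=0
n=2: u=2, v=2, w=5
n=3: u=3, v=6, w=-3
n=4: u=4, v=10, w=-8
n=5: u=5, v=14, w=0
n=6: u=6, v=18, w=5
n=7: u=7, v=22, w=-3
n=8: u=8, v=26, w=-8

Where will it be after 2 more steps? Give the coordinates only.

u=10, v=34, w=5

The u coordinate changes by +1 each step, so at step 10 it is 0 + 10·(1) = 10.
The v coordinate changes by +4 each step, so at step 10 it is -6 + 10·(4) = 34.
The w coordinate repeats the cycle [-8, 0, 5, -3] with period 4; step 10 mod 4 = 2, giving 5.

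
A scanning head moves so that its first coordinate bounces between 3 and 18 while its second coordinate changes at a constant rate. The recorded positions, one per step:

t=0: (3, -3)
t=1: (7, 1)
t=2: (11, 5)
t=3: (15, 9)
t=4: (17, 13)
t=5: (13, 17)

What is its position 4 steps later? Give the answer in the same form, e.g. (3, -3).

(9, 33)

The first coordinate travels 4 per step and bounces off the walls at 3 and 18.
  step 6: 13 → 9
  step 7: 9 → 5
  step 8: 5 → 5
  step 9: 5 → 9
The second coordinate changes by +4 each step: at step 9 it is 33.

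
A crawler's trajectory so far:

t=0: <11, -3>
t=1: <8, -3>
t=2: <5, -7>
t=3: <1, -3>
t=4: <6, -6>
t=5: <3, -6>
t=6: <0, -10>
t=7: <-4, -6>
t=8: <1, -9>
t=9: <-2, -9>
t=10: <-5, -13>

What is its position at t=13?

<-7, -12>

Differencing gives <-3, +0>, <-3, -4>, <-4, +4>, <+5, -3>, <-3, +0>, <-3, -4>, <-4, +4>, <+5, -3>, <-3, +0>, <-3, -4>. This is the pattern <-3, +0>, <-3, -4>, <-4, +4>, <+5, -3> repeated.
step 11: apply <-4, +4> → <-9, -9>
step 12: apply <+5, -3> → <-4, -12>
step 13: apply <-3, +0> → <-7, -12>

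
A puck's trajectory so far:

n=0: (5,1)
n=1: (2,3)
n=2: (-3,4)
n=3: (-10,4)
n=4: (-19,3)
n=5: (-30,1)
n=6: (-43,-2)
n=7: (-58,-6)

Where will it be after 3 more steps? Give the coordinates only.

Successive displacements: (-3,+2), (-5,+1), (-7,+0), (-9,-1), (-11,-2), (-13,-3), (-15,-4) — each changes by (-2,-1).
step 8: (-58,-6) + (-17,-5) → (-75,-11)
step 9: (-75,-11) + (-19,-6) → (-94,-17)
step 10: (-94,-17) + (-21,-7) → (-115,-24)

(-115,-24)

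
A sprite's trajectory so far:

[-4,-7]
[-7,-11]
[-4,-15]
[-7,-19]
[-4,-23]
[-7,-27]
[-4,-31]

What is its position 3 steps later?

Step-to-step displacements: [-3,-4], [+3,-4], [-3,-4], [+3,-4], [-3,-4], [+3,-4] — a repeating cycle of length 2.
step 7: apply [-3,-4] → [-7,-35]
step 8: apply [+3,-4] → [-4,-39]
step 9: apply [-3,-4] → [-7,-43]

[-7,-43]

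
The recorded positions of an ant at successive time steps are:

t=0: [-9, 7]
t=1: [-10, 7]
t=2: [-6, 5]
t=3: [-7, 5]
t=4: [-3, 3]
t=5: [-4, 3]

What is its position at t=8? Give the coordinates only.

[3, -1]

Step-to-step displacements: [-1, +0], [+4, -2], [-1, +0], [+4, -2], [-1, +0] — a repeating cycle of length 2.
step 6: apply [+4, -2] → [0, 1]
step 7: apply [-1, +0] → [-1, 1]
step 8: apply [+4, -2] → [3, -1]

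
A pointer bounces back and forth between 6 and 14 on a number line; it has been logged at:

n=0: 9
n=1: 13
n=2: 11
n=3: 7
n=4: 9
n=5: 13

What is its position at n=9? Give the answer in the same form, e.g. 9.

13

The value travels 4 per step and bounces off the walls at 6 and 14.
  step 6: 13 → 11
  step 7: 11 → 7
  step 8: 7 → 9
  step 9: 9 → 13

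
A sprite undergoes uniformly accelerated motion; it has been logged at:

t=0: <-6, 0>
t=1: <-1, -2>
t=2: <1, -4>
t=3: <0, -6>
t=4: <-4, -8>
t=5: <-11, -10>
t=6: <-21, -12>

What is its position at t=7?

First differences are <+5, -2>, <+2, -2>, <-1, -2>, <-4, -2>, <-7, -2>, <-10, -2>; their common second difference is <-3, +0> (constant acceleration).
step 7: <-21, -12> + <-13, -2> → <-34, -14>

<-34, -14>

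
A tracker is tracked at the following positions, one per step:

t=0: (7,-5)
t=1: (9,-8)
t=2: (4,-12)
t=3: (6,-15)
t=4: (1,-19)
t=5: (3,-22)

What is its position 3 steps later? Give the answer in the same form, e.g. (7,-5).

The moves between consecutive positions are (+2,-3), (-5,-4), (+2,-3), (-5,-4), (+2,-3); they repeat the 2-cycle [(+2,-3), (-5,-4)].
step 6: apply (-5,-4) → (-2,-26)
step 7: apply (+2,-3) → (0,-29)
step 8: apply (-5,-4) → (-5,-33)

(-5,-33)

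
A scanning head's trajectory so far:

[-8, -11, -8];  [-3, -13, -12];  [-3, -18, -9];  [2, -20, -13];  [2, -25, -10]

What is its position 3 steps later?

Step-to-step displacements: [+5, -2, -4], [+0, -5, +3], [+5, -2, -4], [+0, -5, +3] — a repeating cycle of length 2.
step 5: apply [+5, -2, -4] → [7, -27, -14]
step 6: apply [+0, -5, +3] → [7, -32, -11]
step 7: apply [+5, -2, -4] → [12, -34, -15]

[12, -34, -15]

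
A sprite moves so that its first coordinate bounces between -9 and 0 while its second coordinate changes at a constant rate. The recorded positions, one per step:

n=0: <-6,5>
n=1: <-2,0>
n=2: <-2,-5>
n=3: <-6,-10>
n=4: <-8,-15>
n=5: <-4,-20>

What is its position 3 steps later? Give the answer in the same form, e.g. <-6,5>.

The first coordinate reflects between -9 and 0, moving 4 per step.
  step 6: -4 → 0
  step 7: 0 → -4
  step 8: -4 → -8
The second coordinate changes by -5 each step: at step 8 it is -35.

<-8,-35>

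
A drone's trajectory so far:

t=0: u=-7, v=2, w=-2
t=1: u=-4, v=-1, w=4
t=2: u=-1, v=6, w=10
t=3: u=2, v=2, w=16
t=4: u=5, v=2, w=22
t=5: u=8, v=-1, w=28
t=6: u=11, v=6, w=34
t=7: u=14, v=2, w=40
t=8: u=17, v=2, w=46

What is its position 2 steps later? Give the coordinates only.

The u coordinate changes by +3 each step, so at step 10 it is -7 + 10·(3) = 23.
The v coordinate repeats the cycle [2, -1, 6, 2] with period 4; step 10 mod 4 = 2, giving 6.
The w coordinate changes by +6 each step, so at step 10 it is -2 + 10·(6) = 58.

u=23, v=6, w=58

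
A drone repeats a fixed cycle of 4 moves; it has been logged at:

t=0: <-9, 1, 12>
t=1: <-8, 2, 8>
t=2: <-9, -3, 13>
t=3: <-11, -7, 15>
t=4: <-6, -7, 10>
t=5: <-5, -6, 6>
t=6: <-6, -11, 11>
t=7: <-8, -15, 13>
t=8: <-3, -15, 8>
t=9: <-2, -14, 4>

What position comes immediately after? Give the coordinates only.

<-3, -19, 9>

Step-to-step displacements: <+1, +1, -4>, <-1, -5, +5>, <-2, -4, +2>, <+5, +0, -5>, <+1, +1, -4>, <-1, -5, +5>, <-2, -4, +2>, <+5, +0, -5>, <+1, +1, -4> — a repeating cycle of length 4.
step 10: apply <-1, -5, +5> → <-3, -19, 9>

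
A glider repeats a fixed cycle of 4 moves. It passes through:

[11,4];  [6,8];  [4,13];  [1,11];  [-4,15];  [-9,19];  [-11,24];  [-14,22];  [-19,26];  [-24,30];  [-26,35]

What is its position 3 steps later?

The moves between consecutive positions are [-5,+4], [-2,+5], [-3,-2], [-5,+4], [-5,+4], [-2,+5], [-3,-2], [-5,+4], [-5,+4], [-2,+5]; they repeat the 4-cycle [[-5,+4], [-2,+5], [-3,-2], [-5,+4]].
step 11: apply [-3,-2] → [-29,33]
step 12: apply [-5,+4] → [-34,37]
step 13: apply [-5,+4] → [-39,41]

[-39,41]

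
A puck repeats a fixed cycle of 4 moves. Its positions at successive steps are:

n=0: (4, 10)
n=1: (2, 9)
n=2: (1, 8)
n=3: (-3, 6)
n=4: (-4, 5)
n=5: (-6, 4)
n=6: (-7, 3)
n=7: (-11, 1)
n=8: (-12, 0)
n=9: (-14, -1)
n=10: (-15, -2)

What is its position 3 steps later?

The moves between consecutive positions are (-2, -1), (-1, -1), (-4, -2), (-1, -1), (-2, -1), (-1, -1), (-4, -2), (-1, -1), (-2, -1), (-1, -1); they repeat the 4-cycle [(-2, -1), (-1, -1), (-4, -2), (-1, -1)].
step 11: apply (-4, -2) → (-19, -4)
step 12: apply (-1, -1) → (-20, -5)
step 13: apply (-2, -1) → (-22, -6)

(-22, -6)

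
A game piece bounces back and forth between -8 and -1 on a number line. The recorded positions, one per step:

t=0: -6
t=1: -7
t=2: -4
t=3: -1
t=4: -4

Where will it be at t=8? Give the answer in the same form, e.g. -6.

-2

The value reflects between -8 and -1, moving 3 per step.
  step 5: -4 → -7
  step 6: -7 → -6
  step 7: -6 → -3
  step 8: -3 → -2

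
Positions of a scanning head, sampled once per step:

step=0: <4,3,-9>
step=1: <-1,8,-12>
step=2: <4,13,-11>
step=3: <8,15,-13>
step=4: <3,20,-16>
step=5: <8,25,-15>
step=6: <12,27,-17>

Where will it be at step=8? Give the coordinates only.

The moves between consecutive positions are <-5,+5,-3>, <+5,+5,+1>, <+4,+2,-2>, <-5,+5,-3>, <+5,+5,+1>, <+4,+2,-2>; they repeat the 3-cycle [<-5,+5,-3>, <+5,+5,+1>, <+4,+2,-2>].
step 7: apply <-5,+5,-3> → <7,32,-20>
step 8: apply <+5,+5,+1> → <12,37,-19>

<12,37,-19>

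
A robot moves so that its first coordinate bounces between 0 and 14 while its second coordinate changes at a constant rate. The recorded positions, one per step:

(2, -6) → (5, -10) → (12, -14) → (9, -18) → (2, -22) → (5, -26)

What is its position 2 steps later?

(9, -34)

The first coordinate reflects between 0 and 14, moving 7 per step.
  step 6: 5 → 12
  step 7: 12 → 9
The second coordinate changes by -4 each step: at step 7 it is -34.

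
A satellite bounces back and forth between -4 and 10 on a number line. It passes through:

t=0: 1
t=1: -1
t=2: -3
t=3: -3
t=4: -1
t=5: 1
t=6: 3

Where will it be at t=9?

The value reflects between -4 and 10, moving 2 per step.
  step 7: 3 → 5
  step 8: 5 → 7
  step 9: 7 → 9

9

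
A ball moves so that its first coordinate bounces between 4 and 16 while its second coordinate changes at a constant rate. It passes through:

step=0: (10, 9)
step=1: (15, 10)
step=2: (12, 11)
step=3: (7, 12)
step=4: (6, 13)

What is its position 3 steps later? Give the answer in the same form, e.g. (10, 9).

The first coordinate travels 5 per step and bounces off the walls at 4 and 16.
  step 5: 6 → 11
  step 6: 11 → 16
  step 7: 16 → 11
The second coordinate changes by +1 each step: at step 7 it is 16.

(11, 16)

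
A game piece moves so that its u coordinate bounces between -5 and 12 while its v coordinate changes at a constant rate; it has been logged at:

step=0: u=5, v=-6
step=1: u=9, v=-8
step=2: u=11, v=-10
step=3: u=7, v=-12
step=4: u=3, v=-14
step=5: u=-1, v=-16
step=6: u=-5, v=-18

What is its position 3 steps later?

The u coordinate reflects between -5 and 12, moving 4 per step.
  step 7: -5 → -1
  step 8: -1 → 3
  step 9: 3 → 7
The v coordinate changes by -2 each step: at step 9 it is -24.

u=7, v=-24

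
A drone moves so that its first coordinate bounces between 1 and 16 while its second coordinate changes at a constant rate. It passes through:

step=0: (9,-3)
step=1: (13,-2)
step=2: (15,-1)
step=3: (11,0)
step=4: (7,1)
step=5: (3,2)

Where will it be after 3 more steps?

The first coordinate travels 4 per step and bounces off the walls at 1 and 16.
  step 6: 3 → 3
  step 7: 3 → 7
  step 8: 7 → 11
The second coordinate changes by +1 each step: at step 8 it is 5.

(11,5)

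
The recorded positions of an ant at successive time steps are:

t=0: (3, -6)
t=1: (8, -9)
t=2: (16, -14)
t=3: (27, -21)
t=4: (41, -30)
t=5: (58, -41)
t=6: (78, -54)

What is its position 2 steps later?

(127, -86)

Taking differences between consecutive positions: (+5, -3), (+8, -5), (+11, -7), (+14, -9), (+17, -11), (+20, -13). These grow by (+3, -2) each step.
step 7: (78, -54) + (+23, -15) → (101, -69)
step 8: (101, -69) + (+26, -17) → (127, -86)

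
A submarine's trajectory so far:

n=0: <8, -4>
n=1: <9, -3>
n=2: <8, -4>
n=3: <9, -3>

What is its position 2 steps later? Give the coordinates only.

<9, -3>

The jumps are <+1, +1>, <-1, -1>, <+1, +1> — a geometric progression with ratio -1.
step 4: <9, -3> + <-1, -1> → <8, -4>
step 5: <8, -4> + <+1, +1> → <9, -3>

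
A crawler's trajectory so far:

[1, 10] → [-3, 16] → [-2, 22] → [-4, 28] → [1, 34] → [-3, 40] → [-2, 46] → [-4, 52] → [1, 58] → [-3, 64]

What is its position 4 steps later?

First: cycles through 1, -3, -2, -4 every 4 steps. Step 13 lands at position 1 of the cycle → -3.
Second: linear, +6 per step → 88 at step 13.

[-3, 88]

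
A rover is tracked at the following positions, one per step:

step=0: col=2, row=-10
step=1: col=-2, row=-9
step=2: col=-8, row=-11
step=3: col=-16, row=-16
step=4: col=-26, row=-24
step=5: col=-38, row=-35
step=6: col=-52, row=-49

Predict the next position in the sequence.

col=-68, row=-66

Taking differences between consecutive positions: (-4, +1), (-6, -2), (-8, -5), (-10, -8), (-12, -11), (-14, -14). These grow by (-2, -3) each step.
step 7: col=-52, row=-49 + (-16, -17) → col=-68, row=-66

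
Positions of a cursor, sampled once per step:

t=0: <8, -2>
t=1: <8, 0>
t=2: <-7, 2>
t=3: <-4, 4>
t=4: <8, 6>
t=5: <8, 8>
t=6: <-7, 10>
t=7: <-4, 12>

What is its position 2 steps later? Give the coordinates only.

The first coordinate repeats the cycle [8, 8, -7, -4] with period 4; step 9 mod 4 = 1, giving 8.
The second coordinate changes by +2 each step, so at step 9 it is -2 + 9·(2) = 16.

<8, 16>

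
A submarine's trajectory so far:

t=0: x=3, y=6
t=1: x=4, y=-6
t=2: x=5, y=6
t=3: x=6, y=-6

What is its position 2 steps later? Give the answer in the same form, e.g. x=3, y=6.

x=8, y=-6

X: linear, +1 per step → 8 at step 5.
Y: cycles through 6, -6 every 2 steps. Step 5 lands at position 1 of the cycle → -6.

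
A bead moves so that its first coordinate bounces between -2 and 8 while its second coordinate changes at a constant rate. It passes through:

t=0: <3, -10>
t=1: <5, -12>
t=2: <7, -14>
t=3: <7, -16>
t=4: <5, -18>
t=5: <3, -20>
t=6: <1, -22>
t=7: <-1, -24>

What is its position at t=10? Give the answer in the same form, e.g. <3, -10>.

<3, -30>

The first coordinate travels 2 per step and bounces off the walls at -2 and 8.
  step 8: -1 → -1
  step 9: -1 → 1
  step 10: 1 → 3
The second coordinate changes by -2 each step: at step 10 it is -30.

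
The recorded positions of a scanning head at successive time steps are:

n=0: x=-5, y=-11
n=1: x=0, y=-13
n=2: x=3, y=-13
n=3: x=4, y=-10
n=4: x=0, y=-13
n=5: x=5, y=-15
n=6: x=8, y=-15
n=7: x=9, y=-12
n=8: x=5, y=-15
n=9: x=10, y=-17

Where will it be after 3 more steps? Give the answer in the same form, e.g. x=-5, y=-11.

Step-to-step displacements: (+5, -2), (+3, +0), (+1, +3), (-4, -3), (+5, -2), (+3, +0), (+1, +3), (-4, -3), (+5, -2) — a repeating cycle of length 4.
step 10: apply (+3, +0) → x=13, y=-17
step 11: apply (+1, +3) → x=14, y=-14
step 12: apply (-4, -3) → x=10, y=-17

x=10, y=-17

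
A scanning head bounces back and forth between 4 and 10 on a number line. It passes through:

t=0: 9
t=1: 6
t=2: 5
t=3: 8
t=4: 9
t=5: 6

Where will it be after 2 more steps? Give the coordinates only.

The value reflects between 4 and 10, moving 3 per step.
  step 6: 6 → 5
  step 7: 5 → 8

8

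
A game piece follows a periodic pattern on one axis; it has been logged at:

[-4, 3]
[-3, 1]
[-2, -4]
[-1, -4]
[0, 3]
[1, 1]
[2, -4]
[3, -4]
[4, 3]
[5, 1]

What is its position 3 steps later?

First: linear, +1 per step → 8 at step 12.
Second: cycles through 3, 1, -4, -4 every 4 steps. Step 12 lands at position 0 of the cycle → 3.

[8, 3]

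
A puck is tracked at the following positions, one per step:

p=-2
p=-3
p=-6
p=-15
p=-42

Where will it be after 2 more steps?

p=-366

Consecutive displacements -1, -3, -9, -27 scale by a factor of 3 each step.
step 5: -42 − 81 → p=-123
step 6: -123 − 243 → p=-366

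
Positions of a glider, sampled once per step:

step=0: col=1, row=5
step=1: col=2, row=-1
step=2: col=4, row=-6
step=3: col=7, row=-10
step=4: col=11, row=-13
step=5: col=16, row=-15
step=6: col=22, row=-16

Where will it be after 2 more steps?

col=37, row=-15

Successive displacements: (+1, -6), (+2, -5), (+3, -4), (+4, -3), (+5, -2), (+6, -1) — each changes by (+1, +1).
step 7: col=22, row=-16 + (+7, +0) → col=29, row=-16
step 8: col=29, row=-16 + (+8, +1) → col=37, row=-15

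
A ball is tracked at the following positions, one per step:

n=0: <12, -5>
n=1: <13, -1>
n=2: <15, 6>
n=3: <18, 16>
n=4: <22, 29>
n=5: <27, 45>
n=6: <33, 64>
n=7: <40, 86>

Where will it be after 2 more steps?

Successive displacements: <+1, +4>, <+2, +7>, <+3, +10>, <+4, +13>, <+5, +16>, <+6, +19>, <+7, +22> — each changes by <+1, +3>.
step 8: <40, 86> + <+8, +25> → <48, 111>
step 9: <48, 111> + <+9, +28> → <57, 139>

<57, 139>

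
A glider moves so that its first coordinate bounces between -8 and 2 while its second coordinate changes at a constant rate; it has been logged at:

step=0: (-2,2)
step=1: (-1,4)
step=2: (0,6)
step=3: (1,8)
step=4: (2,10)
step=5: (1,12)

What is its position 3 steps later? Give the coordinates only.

(-2,18)

The first coordinate travels 1 per step and bounces off the walls at -8 and 2.
  step 6: 1 → 0
  step 7: 0 → -1
  step 8: -1 → -2
The second coordinate changes by +2 each step: at step 8 it is 18.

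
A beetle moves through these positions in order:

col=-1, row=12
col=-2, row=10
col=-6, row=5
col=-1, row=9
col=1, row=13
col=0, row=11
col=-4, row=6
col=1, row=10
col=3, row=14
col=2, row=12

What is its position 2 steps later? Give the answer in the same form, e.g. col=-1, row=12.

col=3, row=11

Differencing gives (-1,-2), (-4,-5), (+5,+4), (+2,+4), (-1,-2), (-4,-5), (+5,+4), (+2,+4), (-1,-2). This is the pattern (-1,-2), (-4,-5), (+5,+4), (+2,+4) repeated.
step 10: apply (-4,-5) → col=-2, row=7
step 11: apply (+5,+4) → col=3, row=11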